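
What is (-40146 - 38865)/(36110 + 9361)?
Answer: -26337/15157 ≈ -1.7376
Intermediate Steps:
(-40146 - 38865)/(36110 + 9361) = -79011/45471 = -79011*1/45471 = -26337/15157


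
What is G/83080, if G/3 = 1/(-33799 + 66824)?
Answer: 3/2743717000 ≈ 1.0934e-9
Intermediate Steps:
G = 3/33025 (G = 3/(-33799 + 66824) = 3/33025 ≈ 9.0840e-5)
G/83080 = (3/33025)/83080 = (3/33025)*(1/83080) = 3/2743717000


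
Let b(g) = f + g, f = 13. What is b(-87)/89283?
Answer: -74/89283 ≈ -0.00082882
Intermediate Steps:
b(g) = 13 + g
b(-87)/89283 = (13 - 87)/89283 = -74*1/89283 = -74/89283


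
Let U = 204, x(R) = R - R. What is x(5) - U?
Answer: -204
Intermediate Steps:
x(R) = 0
x(5) - U = 0 - 1*204 = 0 - 204 = -204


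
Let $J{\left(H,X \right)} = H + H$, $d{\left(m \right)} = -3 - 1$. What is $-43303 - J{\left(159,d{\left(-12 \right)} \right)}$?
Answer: $-43621$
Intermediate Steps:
$d{\left(m \right)} = -4$ ($d{\left(m \right)} = -3 - 1 = -4$)
$J{\left(H,X \right)} = 2 H$
$-43303 - J{\left(159,d{\left(-12 \right)} \right)} = -43303 - 2 \cdot 159 = -43303 - 318 = -43621$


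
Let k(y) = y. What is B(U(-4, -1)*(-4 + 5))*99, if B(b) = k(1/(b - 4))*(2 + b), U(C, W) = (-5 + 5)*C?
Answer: -99/2 ≈ -49.500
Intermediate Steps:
U(C, W) = 0 (U(C, W) = 0*C = 0)
B(b) = (2 + b)/(-4 + b) (B(b) = (2 + b)/(b - 4) = (2 + b)/(-4 + b))
B(U(-4, -1)*(-4 + 5))*99 = ((2 + 0*(-4 + 5))/(-4 + 0*(-4 + 5)))*99 = ((2 + 0*1)/(-4 + 0*1))*99 = ((2 + 0)/(-4 + 0))*99 = (2/(-4))*99 = -¼*2*99 = -½*99 = -99/2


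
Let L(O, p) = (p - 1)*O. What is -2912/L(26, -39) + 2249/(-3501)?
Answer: 37769/17505 ≈ 2.1576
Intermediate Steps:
L(O, p) = O*(-1 + p) (L(O, p) = (-1 + p)*O = O*(-1 + p))
-2912/L(26, -39) + 2249/(-3501) = -2912*1/(26*(-1 - 39)) + 2249/(-3501) = -2912/(26*(-40)) + 2249*(-1/3501) = -2912/(-1040) - 2249/3501 = -2912*(-1/1040) - 2249/3501 = 14/5 - 2249/3501 = 37769/17505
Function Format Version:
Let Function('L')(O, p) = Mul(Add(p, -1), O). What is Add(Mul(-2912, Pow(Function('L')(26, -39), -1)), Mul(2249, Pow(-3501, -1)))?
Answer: Rational(37769, 17505) ≈ 2.1576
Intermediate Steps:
Function('L')(O, p) = Mul(O, Add(-1, p)) (Function('L')(O, p) = Mul(Add(-1, p), O) = Mul(O, Add(-1, p)))
Add(Mul(-2912, Pow(Function('L')(26, -39), -1)), Mul(2249, Pow(-3501, -1))) = Add(Mul(-2912, Pow(Mul(26, Add(-1, -39)), -1)), Mul(2249, Pow(-3501, -1))) = Add(Mul(-2912, Pow(Mul(26, -40), -1)), Mul(2249, Rational(-1, 3501))) = Add(Mul(-2912, Pow(-1040, -1)), Rational(-2249, 3501)) = Add(Mul(-2912, Rational(-1, 1040)), Rational(-2249, 3501)) = Add(Rational(14, 5), Rational(-2249, 3501)) = Rational(37769, 17505)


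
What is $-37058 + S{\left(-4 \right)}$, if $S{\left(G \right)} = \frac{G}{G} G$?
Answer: $-37062$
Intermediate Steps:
$S{\left(G \right)} = G$ ($S{\left(G \right)} = 1 G = G$)
$-37058 + S{\left(-4 \right)} = -37058 - 4 = -37062$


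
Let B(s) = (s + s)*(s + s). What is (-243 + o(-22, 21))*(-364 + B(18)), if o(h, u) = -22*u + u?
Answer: -637488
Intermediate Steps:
B(s) = 4*s**2 (B(s) = (2*s)*(2*s) = 4*s**2)
o(h, u) = -21*u
(-243 + o(-22, 21))*(-364 + B(18)) = (-243 - 21*21)*(-364 + 4*18**2) = (-243 - 441)*(-364 + 4*324) = -684*(-364 + 1296) = -684*932 = -637488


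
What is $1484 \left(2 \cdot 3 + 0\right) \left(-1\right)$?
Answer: $-8904$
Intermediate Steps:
$1484 \left(2 \cdot 3 + 0\right) \left(-1\right) = 1484 \left(6 + 0\right) \left(-1\right) = 1484 \cdot 6 \left(-1\right) = 1484 \left(-6\right) = -8904$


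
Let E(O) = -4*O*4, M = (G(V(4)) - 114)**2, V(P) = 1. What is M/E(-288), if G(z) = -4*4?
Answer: 4225/1152 ≈ 3.6675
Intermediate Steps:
G(z) = -16
M = 16900 (M = (-16 - 114)**2 = (-130)**2 = 16900)
E(O) = -16*O
M/E(-288) = 16900/((-16*(-288))) = 16900/4608 = 16900*(1/4608) = 4225/1152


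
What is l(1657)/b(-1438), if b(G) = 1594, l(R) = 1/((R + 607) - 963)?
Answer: 1/2073794 ≈ 4.8221e-7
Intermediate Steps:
l(R) = 1/(-356 + R) (l(R) = 1/((607 + R) - 963) = 1/(-356 + R))
l(1657)/b(-1438) = 1/((-356 + 1657)*1594) = (1/1594)/1301 = (1/1301)*(1/1594) = 1/2073794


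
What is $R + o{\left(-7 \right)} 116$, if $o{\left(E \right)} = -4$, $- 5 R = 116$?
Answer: $- \frac{2436}{5} \approx -487.2$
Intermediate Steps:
$R = - \frac{116}{5}$ ($R = \left(- \frac{1}{5}\right) 116 = - \frac{116}{5} \approx -23.2$)
$R + o{\left(-7 \right)} 116 = - \frac{116}{5} - 464 = - \frac{2436}{5}$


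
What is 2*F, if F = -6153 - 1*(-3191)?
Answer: -5924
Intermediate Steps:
F = -2962 (F = -6153 + 3191 = -2962)
2*F = 2*(-2962) = -5924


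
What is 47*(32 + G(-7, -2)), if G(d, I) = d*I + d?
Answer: 1833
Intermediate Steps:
G(d, I) = d + I*d (G(d, I) = I*d + d = d + I*d)
47*(32 + G(-7, -2)) = 47*(32 - 7*(1 - 2)) = 47*(32 - 7*(-1)) = 47*(32 + 7) = 47*39 = 1833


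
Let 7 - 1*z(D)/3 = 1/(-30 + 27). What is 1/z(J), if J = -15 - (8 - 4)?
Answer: 1/22 ≈ 0.045455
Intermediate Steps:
J = -19 (J = -15 - 1*4 = -15 - 4 = -19)
z(D) = 22 (z(D) = 21 - 3/(-30 + 27) = 21 - 3/(-3) = 21 - 3*(-1/3) = 21 + 1 = 22)
1/z(J) = 1/22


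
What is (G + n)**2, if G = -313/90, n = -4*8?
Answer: 10195249/8100 ≈ 1258.7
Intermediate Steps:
n = -32
G = -313/90 (G = -313*1/90 = -313/90 ≈ -3.4778)
(G + n)**2 = (-313/90 - 32)**2 = (-3193/90)**2 = 10195249/8100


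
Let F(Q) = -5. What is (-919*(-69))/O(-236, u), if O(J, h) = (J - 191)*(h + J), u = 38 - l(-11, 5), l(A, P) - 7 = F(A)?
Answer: 63411/85400 ≈ 0.74252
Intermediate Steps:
l(A, P) = 2 (l(A, P) = 7 - 5 = 2)
u = 36 (u = 38 - 1*2 = 38 - 2 = 36)
O(J, h) = (-191 + J)*(J + h)
(-919*(-69))/O(-236, u) = (-919*(-69))/((-236)**2 - 191*(-236) - 191*36 - 236*36) = 63411/(55696 + 45076 - 6876 - 8496) = 63411/85400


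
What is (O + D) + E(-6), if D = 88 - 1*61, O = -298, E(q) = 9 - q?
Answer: -256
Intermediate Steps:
D = 27 (D = 88 - 61 = 27)
(O + D) + E(-6) = (-298 + 27) + (9 - 1*(-6)) = -271 + (9 + 6) = -271 + 15 = -256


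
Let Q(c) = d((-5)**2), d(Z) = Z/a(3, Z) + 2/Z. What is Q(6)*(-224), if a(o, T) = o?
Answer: -141344/75 ≈ -1884.6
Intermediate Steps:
d(Z) = 2/Z + Z/3 (d(Z) = Z/3 + 2/Z = 2/Z + Z/3)
Q(c) = 631/75 (Q(c) = 2/((-5)**2) + (1/3)*(-5)**2 = 2/25 + (1/3)*25 = 2*(1/25) + 25/3 = 2/25 + 25/3 = 631/75)
Q(6)*(-224) = (631/75)*(-224) = -141344/75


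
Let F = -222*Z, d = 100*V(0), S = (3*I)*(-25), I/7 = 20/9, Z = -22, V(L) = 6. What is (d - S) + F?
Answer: 19952/3 ≈ 6650.7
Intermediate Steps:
I = 140/9 (I = 7*(20/9) = 140/9 ≈ 15.556)
S = -3500/3 (S = (3*(140/9))*(-25) = (140/3)*(-25) = -3500/3 ≈ -1166.7)
d = 600 (d = 100*6 = 600)
F = 4884 (F = -222*(-22) = 4884)
(d - S) + F = (600 - 1*(-3500/3)) + 4884 = (600 + 3500/3) + 4884 = 5300/3 + 4884 = 19952/3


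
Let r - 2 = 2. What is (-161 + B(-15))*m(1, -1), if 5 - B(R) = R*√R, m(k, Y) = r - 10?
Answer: 936 - 90*I*√15 ≈ 936.0 - 348.57*I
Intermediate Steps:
r = 4 (r = 2 + 2 = 4)
m(k, Y) = -6 (m(k, Y) = 4 - 10 = -6)
B(R) = 5 - R^(3/2) (B(R) = 5 - R*√R = 5 - R^(3/2))
(-161 + B(-15))*m(1, -1) = (-161 + (5 - (-15)^(3/2)))*(-6) = (-161 + (5 - (-15)*I*√15))*(-6) = (-161 + (5 + 15*I*√15))*(-6) = (-156 + 15*I*√15)*(-6) = 936 - 90*I*√15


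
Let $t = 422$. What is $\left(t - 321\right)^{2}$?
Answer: $10201$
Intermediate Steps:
$\left(t - 321\right)^{2} = \left(422 - 321\right)^{2} = 101^{2} = 10201$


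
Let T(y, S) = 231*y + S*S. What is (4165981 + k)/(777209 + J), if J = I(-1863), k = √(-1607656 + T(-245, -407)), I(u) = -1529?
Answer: 4165981/775680 + I*√1498602/775680 ≈ 5.3708 + 0.0015782*I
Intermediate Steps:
T(y, S) = S² + 231*y (T(y, S) = 231*y + S² = S² + 231*y)
k = I*√1498602 (k = √(-1607656 + ((-407)² + 231*(-245))) = √(-1607656 + (165649 - 56595)) = √(-1607656 + 109054) = √(-1498602) = I*√1498602 ≈ 1224.2*I)
J = -1529
(4165981 + k)/(777209 + J) = (4165981 + I*√1498602)/(777209 - 1529) = (4165981 + I*√1498602)/775680 = (4165981 + I*√1498602)*(1/775680) = 4165981/775680 + I*√1498602/775680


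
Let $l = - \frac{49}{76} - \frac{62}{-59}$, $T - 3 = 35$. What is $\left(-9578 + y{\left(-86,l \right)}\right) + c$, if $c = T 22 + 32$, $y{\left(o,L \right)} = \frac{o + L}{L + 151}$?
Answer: $- \frac{5913646353}{678905} \approx -8710.6$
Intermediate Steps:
$T = 38$ ($T = 3 + 35 = 38$)
$l = \frac{1821}{4484}$ ($l = \left(-49\right) \frac{1}{76} - - \frac{62}{59} = - \frac{49}{76} + \frac{62}{59} = \frac{1821}{4484} \approx 0.40611$)
$y{\left(o,L \right)} = \frac{L + o}{151 + L}$
$c = 868$ ($c = 38 \cdot 22 + 32 = 836 + 32 = 868$)
$\left(-9578 + y{\left(-86,l \right)}\right) + c = \left(-9578 + \frac{\frac{1821}{4484} - 86}{151 + \frac{1821}{4484}}\right) + 868 = \left(-9578 + \frac{1}{\frac{678905}{4484}} \left(- \frac{383803}{4484}\right)\right) + 868 = \left(-9578 + \frac{4484}{678905} \left(- \frac{383803}{4484}\right)\right) + 868 = \left(-9578 - \frac{383803}{678905}\right) + 868 = - \frac{6502935893}{678905} + 868 = - \frac{5913646353}{678905}$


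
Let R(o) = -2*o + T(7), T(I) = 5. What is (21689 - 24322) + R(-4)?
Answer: -2620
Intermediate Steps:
R(o) = 5 - 2*o (R(o) = -2*o + 5 = 5 - 2*o)
(21689 - 24322) + R(-4) = (21689 - 24322) + (5 - 2*(-4)) = -2633 + (5 + 8) = -2633 + 13 = -2620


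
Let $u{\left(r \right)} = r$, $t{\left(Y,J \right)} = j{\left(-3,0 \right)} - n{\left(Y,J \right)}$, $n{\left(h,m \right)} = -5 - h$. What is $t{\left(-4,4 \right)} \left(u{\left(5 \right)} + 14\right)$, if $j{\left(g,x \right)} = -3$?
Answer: $-38$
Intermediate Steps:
$t{\left(Y,J \right)} = 2 + Y$ ($t{\left(Y,J \right)} = -3 - \left(-5 - Y\right) = -3 + \left(5 + Y\right) = 2 + Y$)
$t{\left(-4,4 \right)} \left(u{\left(5 \right)} + 14\right) = \left(2 - 4\right) \left(5 + 14\right) = \left(-2\right) 19 = -38$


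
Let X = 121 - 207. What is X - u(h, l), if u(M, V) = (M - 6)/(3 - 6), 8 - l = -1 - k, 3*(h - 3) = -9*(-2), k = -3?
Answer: -85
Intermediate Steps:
h = 9 (h = 3 + (-9*(-2))/3 = 3 + (⅓)*18 = 3 + 6 = 9)
X = -86
l = 6 (l = 8 - (-1 - 1*(-3)) = 8 - (-1 + 3) = 8 - 1*2 = 8 - 2 = 6)
u(M, V) = 2 - M/3 (u(M, V) = (-6 + M)/(-3) = (-6 + M)*(-⅓) = 2 - M/3)
X - u(h, l) = -86 - (2 - ⅓*9) = -86 - (2 - 3) = -86 - 1*(-1) = -86 + 1 = -85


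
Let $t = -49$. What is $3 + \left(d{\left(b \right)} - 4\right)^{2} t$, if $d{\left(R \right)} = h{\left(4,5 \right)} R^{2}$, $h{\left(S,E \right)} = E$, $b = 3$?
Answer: $-82366$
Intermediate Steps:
$d{\left(R \right)} = 5 R^{2}$
$3 + \left(d{\left(b \right)} - 4\right)^{2} t = 3 + \left(5 \cdot 3^{2} - 4\right)^{2} \left(-49\right) = 3 + \left(5 \cdot 9 - 4\right)^{2} \left(-49\right) = 3 + \left(45 - 4\right)^{2} \left(-49\right) = 3 + 41^{2} \left(-49\right) = 3 + 1681 \left(-49\right) = 3 - 82369 = -82366$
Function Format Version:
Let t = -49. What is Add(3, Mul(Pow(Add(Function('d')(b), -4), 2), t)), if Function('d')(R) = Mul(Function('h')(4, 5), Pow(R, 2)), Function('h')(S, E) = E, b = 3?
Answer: -82366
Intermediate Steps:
Function('d')(R) = Mul(5, Pow(R, 2))
Add(3, Mul(Pow(Add(Function('d')(b), -4), 2), t)) = Add(3, Mul(Pow(Add(Mul(5, Pow(3, 2)), -4), 2), -49)) = Add(3, Mul(Pow(Add(Mul(5, 9), -4), 2), -49)) = Add(3, Mul(Pow(Add(45, -4), 2), -49)) = Add(3, Mul(Pow(41, 2), -49)) = Add(3, Mul(1681, -49)) = Add(3, -82369) = -82366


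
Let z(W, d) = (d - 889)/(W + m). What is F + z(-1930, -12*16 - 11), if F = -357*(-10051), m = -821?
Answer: 470055169/131 ≈ 3.5882e+6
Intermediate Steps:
z(W, d) = (-889 + d)/(-821 + W) (z(W, d) = (d - 889)/(W - 821) = (-889 + d)/(-821 + W))
F = 3588207
F + z(-1930, -12*16 - 11) = 3588207 + (-889 + (-12*16 - 11))/(-821 - 1930) = 3588207 + (-889 + (-192 - 11))/(-2751) = 3588207 - (-889 - 203)/2751 = 3588207 - 1/2751*(-1092) = 3588207 + 52/131 = 470055169/131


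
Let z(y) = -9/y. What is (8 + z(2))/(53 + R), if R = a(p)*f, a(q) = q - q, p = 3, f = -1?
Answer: 7/106 ≈ 0.066038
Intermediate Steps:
a(q) = 0
R = 0 (R = 0*(-1) = 0)
(8 + z(2))/(53 + R) = (8 - 9/2)/(53 + 0) = (8 - 9*½)/53 = (8 - 9/2)*(1/53) = (7/2)*(1/53) = 7/106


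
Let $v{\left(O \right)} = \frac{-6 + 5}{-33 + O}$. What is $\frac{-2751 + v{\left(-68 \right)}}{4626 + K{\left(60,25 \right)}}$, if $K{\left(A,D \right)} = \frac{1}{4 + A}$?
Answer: $- \frac{3556480}{5980513} \approx -0.59468$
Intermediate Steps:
$v{\left(O \right)} = - \frac{1}{-33 + O}$
$\frac{-2751 + v{\left(-68 \right)}}{4626 + K{\left(60,25 \right)}} = \frac{-2751 - \frac{1}{-33 - 68}}{4626 + \frac{1}{4 + 60}} = \frac{-2751 - \frac{1}{-101}}{4626 + \frac{1}{64}} = \frac{-2751 - - \frac{1}{101}}{4626 + \frac{1}{64}} = \frac{-2751 + \frac{1}{101}}{\frac{296065}{64}} = \left(- \frac{277850}{101}\right) \frac{64}{296065} = - \frac{3556480}{5980513}$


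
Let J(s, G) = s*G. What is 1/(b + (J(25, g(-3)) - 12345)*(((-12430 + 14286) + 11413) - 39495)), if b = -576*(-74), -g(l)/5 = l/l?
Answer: 1/327080844 ≈ 3.0573e-9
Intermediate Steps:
g(l) = -5 (g(l) = -5*l/l = -5*1 = -5)
J(s, G) = G*s
b = 42624
1/(b + (J(25, g(-3)) - 12345)*(((-12430 + 14286) + 11413) - 39495)) = 1/(42624 + (-5*25 - 12345)*(((-12430 + 14286) + 11413) - 39495)) = 1/(42624 + (-125 - 12345)*((1856 + 11413) - 39495)) = 1/(42624 - 12470*(13269 - 39495)) = 1/(42624 - 12470*(-26226)) = 1/(42624 + 327038220) = 1/327080844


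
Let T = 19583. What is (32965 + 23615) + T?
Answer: 76163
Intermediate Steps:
(32965 + 23615) + T = (32965 + 23615) + 19583 = 56580 + 19583 = 76163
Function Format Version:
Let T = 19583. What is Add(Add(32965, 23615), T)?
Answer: 76163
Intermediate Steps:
Add(Add(32965, 23615), T) = Add(Add(32965, 23615), 19583) = Add(56580, 19583) = 76163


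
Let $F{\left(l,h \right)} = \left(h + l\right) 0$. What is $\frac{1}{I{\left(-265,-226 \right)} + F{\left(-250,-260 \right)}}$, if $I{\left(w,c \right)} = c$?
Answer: $- \frac{1}{226} \approx -0.0044248$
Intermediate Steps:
$F{\left(l,h \right)} = 0$
$\frac{1}{I{\left(-265,-226 \right)} + F{\left(-250,-260 \right)}} = \frac{1}{-226 + 0} = \frac{1}{-226} = - \frac{1}{226}$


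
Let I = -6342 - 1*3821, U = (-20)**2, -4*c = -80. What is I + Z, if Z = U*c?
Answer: -2163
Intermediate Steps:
c = 20 (c = -1/4*(-80) = 20)
U = 400
Z = 8000 (Z = 400*20 = 8000)
I = -10163 (I = -6342 - 3821 = -10163)
I + Z = -10163 + 8000 = -2163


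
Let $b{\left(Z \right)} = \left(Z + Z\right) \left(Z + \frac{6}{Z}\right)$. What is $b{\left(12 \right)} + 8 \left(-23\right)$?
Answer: $116$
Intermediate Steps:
$b{\left(Z \right)} = 2 Z \left(Z + \frac{6}{Z}\right)$
$b{\left(12 \right)} + 8 \left(-23\right) = \left(12 + 2 \cdot 12^{2}\right) + 8 \left(-23\right) = \left(12 + 2 \cdot 144\right) - 184 = \left(12 + 288\right) - 184 = 300 - 184 = 116$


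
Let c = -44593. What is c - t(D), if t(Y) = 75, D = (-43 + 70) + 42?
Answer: -44668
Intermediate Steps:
D = 69 (D = 27 + 42 = 69)
c - t(D) = -44593 - 1*75 = -44593 - 75 = -44668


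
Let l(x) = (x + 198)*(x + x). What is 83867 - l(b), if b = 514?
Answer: -648069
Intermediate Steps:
l(x) = 2*x*(198 + x) (l(x) = (198 + x)*(2*x) = 2*x*(198 + x))
83867 - l(b) = 83867 - 2*514*(198 + 514) = 83867 - 2*514*712 = 83867 - 1*731936 = 83867 - 731936 = -648069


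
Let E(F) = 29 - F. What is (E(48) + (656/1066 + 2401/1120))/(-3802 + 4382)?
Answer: -33781/1206400 ≈ -0.028001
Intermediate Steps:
(E(48) + (656/1066 + 2401/1120))/(-3802 + 4382) = ((29 - 1*48) + (656/1066 + 2401/1120))/(-3802 + 4382) = ((29 - 48) + (656*(1/1066) + 2401*(1/1120)))/580 = (-19 + (8/13 + 343/160))*(1/580) = (-19 + 5739/2080)*(1/580) = -33781/2080*1/580 = -33781/1206400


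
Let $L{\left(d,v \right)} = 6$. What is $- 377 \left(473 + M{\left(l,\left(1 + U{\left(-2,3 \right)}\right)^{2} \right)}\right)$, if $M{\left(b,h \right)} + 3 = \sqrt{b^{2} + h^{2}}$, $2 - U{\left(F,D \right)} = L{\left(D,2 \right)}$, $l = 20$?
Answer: $-177190 - 377 \sqrt{481} \approx -1.8546 \cdot 10^{5}$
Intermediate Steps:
$U{\left(F,D \right)} = -4$ ($U{\left(F,D \right)} = 2 - 6 = -4$)
$M{\left(b,h \right)} = -3 + \sqrt{b^{2} + h^{2}}$
$- 377 \left(473 + M{\left(l,\left(1 + U{\left(-2,3 \right)}\right)^{2} \right)}\right) = - 377 \left(473 - \left(3 - \sqrt{20^{2} + \left(\left(1 - 4\right)^{2}\right)^{2}}\right)\right) = - 377 \left(473 - \left(3 - \sqrt{400 + \left(\left(-3\right)^{2}\right)^{2}}\right)\right) = - 377 \left(473 - \left(3 - \sqrt{400 + 9^{2}}\right)\right) = - 377 \left(473 - \left(3 - \sqrt{400 + 81}\right)\right) = - 377 \left(473 - \left(3 - \sqrt{481}\right)\right) = - 377 \left(470 + \sqrt{481}\right) = -177190 - 377 \sqrt{481}$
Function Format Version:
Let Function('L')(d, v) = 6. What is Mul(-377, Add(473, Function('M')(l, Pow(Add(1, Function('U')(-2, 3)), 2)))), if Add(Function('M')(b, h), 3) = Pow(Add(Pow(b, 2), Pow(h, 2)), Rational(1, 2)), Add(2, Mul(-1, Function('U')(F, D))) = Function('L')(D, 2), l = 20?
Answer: Add(-177190, Mul(-377, Pow(481, Rational(1, 2)))) ≈ -1.8546e+5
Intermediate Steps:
Function('U')(F, D) = -4 (Function('U')(F, D) = Add(2, Mul(-1, 6)) = Add(2, -6) = -4)
Function('M')(b, h) = Add(-3, Pow(Add(Pow(b, 2), Pow(h, 2)), Rational(1, 2)))
Mul(-377, Add(473, Function('M')(l, Pow(Add(1, Function('U')(-2, 3)), 2)))) = Mul(-377, Add(473, Add(-3, Pow(Add(Pow(20, 2), Pow(Pow(Add(1, -4), 2), 2)), Rational(1, 2))))) = Mul(-377, Add(473, Add(-3, Pow(Add(400, Pow(Pow(-3, 2), 2)), Rational(1, 2))))) = Mul(-377, Add(473, Add(-3, Pow(Add(400, Pow(9, 2)), Rational(1, 2))))) = Mul(-377, Add(473, Add(-3, Pow(Add(400, 81), Rational(1, 2))))) = Mul(-377, Add(473, Add(-3, Pow(481, Rational(1, 2))))) = Mul(-377, Add(470, Pow(481, Rational(1, 2)))) = Add(-177190, Mul(-377, Pow(481, Rational(1, 2))))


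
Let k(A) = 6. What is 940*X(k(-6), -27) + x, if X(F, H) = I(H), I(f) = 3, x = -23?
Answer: 2797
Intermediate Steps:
X(F, H) = 3
940*X(k(-6), -27) + x = 940*3 - 23 = 2820 - 23 = 2797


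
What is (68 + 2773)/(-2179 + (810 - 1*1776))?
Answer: -2841/3145 ≈ -0.90334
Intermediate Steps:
(68 + 2773)/(-2179 + (810 - 1*1776)) = 2841/(-2179 + (810 - 1776)) = 2841/(-2179 - 966) = 2841/(-3145) = 2841*(-1/3145) = -2841/3145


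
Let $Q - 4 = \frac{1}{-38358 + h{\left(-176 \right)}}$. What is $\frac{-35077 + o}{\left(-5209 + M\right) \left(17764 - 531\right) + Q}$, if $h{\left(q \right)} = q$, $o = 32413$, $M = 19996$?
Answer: $- \frac{102654576}{9819402466249} \approx -1.0454 \cdot 10^{-5}$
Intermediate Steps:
$Q = \frac{154135}{38534}$ ($Q = 4 + \frac{1}{-38358 - 176} = 4 + \frac{1}{-38534} = 4 - \frac{1}{38534} = \frac{154135}{38534} \approx 4.0$)
$\frac{-35077 + o}{\left(-5209 + M\right) \left(17764 - 531\right) + Q} = \frac{-35077 + 32413}{\left(-5209 + 19996\right) \left(17764 - 531\right) + \frac{154135}{38534}} = - \frac{2664}{14787 \cdot 17233 + \frac{154135}{38534}} = - \frac{2664}{254824371 + \frac{154135}{38534}} = - \frac{2664}{\frac{9819402466249}{38534}} = \left(-2664\right) \frac{38534}{9819402466249} = - \frac{102654576}{9819402466249}$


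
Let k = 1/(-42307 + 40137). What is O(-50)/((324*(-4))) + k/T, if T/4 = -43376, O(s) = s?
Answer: 1176574081/30496798080 ≈ 0.038580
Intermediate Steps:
T = -173504 (T = 4*(-43376) = -173504)
k = -1/2170 (k = 1/(-2170) = -1/2170 ≈ -0.00046083)
O(-50)/((324*(-4))) + k/T = -50/(324*(-4)) - 1/2170/(-173504) = -50/(-1296) - 1/2170*(-1/173504) = -50*(-1/1296) + 1/376503680 = 25/648 + 1/376503680 = 1176574081/30496798080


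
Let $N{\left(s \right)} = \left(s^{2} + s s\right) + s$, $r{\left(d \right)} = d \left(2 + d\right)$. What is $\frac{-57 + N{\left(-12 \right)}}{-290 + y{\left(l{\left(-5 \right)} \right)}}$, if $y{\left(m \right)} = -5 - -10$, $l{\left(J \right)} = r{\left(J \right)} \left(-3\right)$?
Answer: $- \frac{73}{95} \approx -0.76842$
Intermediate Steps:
$l{\left(J \right)} = - 3 J \left(2 + J\right)$ ($l{\left(J \right)} = J \left(2 + J\right) \left(-3\right) = - 3 J \left(2 + J\right)$)
$N{\left(s \right)} = s + 2 s^{2}$ ($N{\left(s \right)} = \left(s^{2} + s^{2}\right) + s = 2 s^{2} + s = s + 2 s^{2}$)
$y{\left(m \right)} = 5$ ($y{\left(m \right)} = -5 + 10 = 5$)
$\frac{-57 + N{\left(-12 \right)}}{-290 + y{\left(l{\left(-5 \right)} \right)}} = \frac{-57 - 12 \left(1 + 2 \left(-12\right)\right)}{-290 + 5} = \frac{-57 - 12 \left(1 - 24\right)}{-285} = \left(-57 - -276\right) \left(- \frac{1}{285}\right) = \left(-57 + 276\right) \left(- \frac{1}{285}\right) = 219 \left(- \frac{1}{285}\right) = - \frac{73}{95}$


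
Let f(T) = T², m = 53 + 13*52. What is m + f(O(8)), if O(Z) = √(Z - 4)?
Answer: 733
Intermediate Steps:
O(Z) = √(-4 + Z)
m = 729 (m = 53 + 676 = 729)
m + f(O(8)) = 729 + (√(-4 + 8))² = 729 + (√4)² = 729 + 2² = 729 + 4 = 733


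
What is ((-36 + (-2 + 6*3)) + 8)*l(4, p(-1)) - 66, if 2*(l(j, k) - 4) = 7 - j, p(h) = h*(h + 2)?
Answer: -132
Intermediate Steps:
p(h) = h*(2 + h)
l(j, k) = 15/2 - j/2 (l(j, k) = 4 + (7 - j)/2 = 4 + (7/2 - j/2) = 15/2 - j/2)
((-36 + (-2 + 6*3)) + 8)*l(4, p(-1)) - 66 = ((-36 + (-2 + 6*3)) + 8)*(15/2 - ½*4) - 66 = ((-36 + (-2 + 18)) + 8)*(15/2 - 2) - 66 = ((-36 + 16) + 8)*(11/2) - 66 = (-20 + 8)*(11/2) - 66 = -12*11/2 - 66 = -66 - 66 = -132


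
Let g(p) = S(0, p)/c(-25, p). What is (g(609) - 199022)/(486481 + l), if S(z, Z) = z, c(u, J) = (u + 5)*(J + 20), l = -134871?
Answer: -99511/175805 ≈ -0.56603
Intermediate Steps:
c(u, J) = (5 + u)*(20 + J)
g(p) = 0 (g(p) = 0/(100 + 5*p + 20*(-25) + p*(-25)) = 0/(100 + 5*p - 500 - 25*p) = 0/(-400 - 20*p) = 0)
(g(609) - 199022)/(486481 + l) = (0 - 199022)/(486481 - 134871) = -199022/351610 = -199022*1/351610 = -99511/175805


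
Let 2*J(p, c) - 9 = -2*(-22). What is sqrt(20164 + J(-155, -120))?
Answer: sqrt(80762)/2 ≈ 142.09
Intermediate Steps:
J(p, c) = 53/2 (J(p, c) = 9/2 + (-2*(-22))/2 = 9/2 + (1/2)*44 = 9/2 + 22 = 53/2)
sqrt(20164 + J(-155, -120)) = sqrt(20164 + 53/2) = sqrt(40381/2) = sqrt(80762)/2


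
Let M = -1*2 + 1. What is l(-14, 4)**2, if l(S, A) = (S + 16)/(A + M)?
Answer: 4/9 ≈ 0.44444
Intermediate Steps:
M = -1 (M = -2 + 1 = -1)
l(S, A) = (16 + S)/(-1 + A) (l(S, A) = (S + 16)/(A - 1) = (16 + S)/(-1 + A))
l(-14, 4)**2 = ((16 - 14)/(-1 + 4))**2 = (2/3)**2 = 4/9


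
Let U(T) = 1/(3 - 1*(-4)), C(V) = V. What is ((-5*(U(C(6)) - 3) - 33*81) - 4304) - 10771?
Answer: -124136/7 ≈ -17734.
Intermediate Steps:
U(T) = ⅐ (U(T) = 1/(3 + 4) = 1/7 = ⅐)
((-5*(U(C(6)) - 3) - 33*81) - 4304) - 10771 = ((-5*(⅐ - 3) - 33*81) - 4304) - 10771 = ((-5*(-20/7) - 2673) - 4304) - 10771 = ((100/7 - 2673) - 4304) - 10771 = (-18611/7 - 4304) - 10771 = -48739/7 - 10771 = -124136/7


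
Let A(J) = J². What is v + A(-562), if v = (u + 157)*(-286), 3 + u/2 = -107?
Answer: 333862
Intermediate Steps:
u = -220 (u = -6 + 2*(-107) = -6 - 214 = -220)
v = 18018 (v = (-220 + 157)*(-286) = -63*(-286) = 18018)
v + A(-562) = 18018 + (-562)² = 18018 + 315844 = 333862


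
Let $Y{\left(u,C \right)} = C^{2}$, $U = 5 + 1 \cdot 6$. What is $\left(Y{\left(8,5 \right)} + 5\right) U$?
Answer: $330$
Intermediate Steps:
$U = 11$ ($U = 5 + 6 = 11$)
$\left(Y{\left(8,5 \right)} + 5\right) U = \left(5^{2} + 5\right) 11 = \left(25 + 5\right) 11 = 30 \cdot 11 = 330$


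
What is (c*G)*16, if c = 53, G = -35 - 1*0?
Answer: -29680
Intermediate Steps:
G = -35 (G = -35 + 0 = -35)
(c*G)*16 = (53*(-35))*16 = -1855*16 = -29680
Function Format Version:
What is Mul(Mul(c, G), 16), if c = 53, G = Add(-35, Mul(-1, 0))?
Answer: -29680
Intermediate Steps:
G = -35 (G = Add(-35, 0) = -35)
Mul(Mul(c, G), 16) = Mul(Mul(53, -35), 16) = Mul(-1855, 16) = -29680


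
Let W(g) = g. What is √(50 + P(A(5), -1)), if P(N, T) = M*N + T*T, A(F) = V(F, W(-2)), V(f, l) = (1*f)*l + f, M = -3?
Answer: √66 ≈ 8.1240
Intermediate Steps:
V(f, l) = f + f*l (V(f, l) = f*l + f = f + f*l)
A(F) = -F (A(F) = F*(1 - 2) = F*(-1) = -F)
P(N, T) = T² - 3*N (P(N, T) = -3*N + T*T = -3*N + T² = T² - 3*N)
√(50 + P(A(5), -1)) = √(50 + ((-1)² - (-3)*5)) = √(50 + (1 - 3*(-5))) = √(50 + (1 + 15)) = √(50 + 16) = √66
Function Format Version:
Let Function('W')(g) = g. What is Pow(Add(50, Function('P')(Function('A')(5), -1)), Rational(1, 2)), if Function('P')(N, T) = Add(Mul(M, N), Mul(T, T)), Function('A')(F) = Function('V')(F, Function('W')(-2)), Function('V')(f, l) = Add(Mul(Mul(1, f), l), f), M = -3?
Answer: Pow(66, Rational(1, 2)) ≈ 8.1240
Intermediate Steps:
Function('V')(f, l) = Add(f, Mul(f, l)) (Function('V')(f, l) = Add(Mul(f, l), f) = Add(f, Mul(f, l)))
Function('A')(F) = Mul(-1, F) (Function('A')(F) = Mul(F, Add(1, -2)) = Mul(F, -1) = Mul(-1, F))
Function('P')(N, T) = Add(Pow(T, 2), Mul(-3, N)) (Function('P')(N, T) = Add(Mul(-3, N), Mul(T, T)) = Add(Mul(-3, N), Pow(T, 2)) = Add(Pow(T, 2), Mul(-3, N)))
Pow(Add(50, Function('P')(Function('A')(5), -1)), Rational(1, 2)) = Pow(Add(50, Add(Pow(-1, 2), Mul(-3, Mul(-1, 5)))), Rational(1, 2)) = Pow(Add(50, Add(1, Mul(-3, -5))), Rational(1, 2)) = Pow(Add(50, Add(1, 15)), Rational(1, 2)) = Pow(Add(50, 16), Rational(1, 2)) = Pow(66, Rational(1, 2))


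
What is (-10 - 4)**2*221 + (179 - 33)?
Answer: 43462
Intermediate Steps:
(-10 - 4)**2*221 + (179 - 33) = (-14)**2*221 + 146 = 196*221 + 146 = 43316 + 146 = 43462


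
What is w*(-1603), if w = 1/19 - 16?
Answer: 485709/19 ≈ 25564.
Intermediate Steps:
w = -303/19 (w = 1/19 - 16 = -303/19 ≈ -15.947)
w*(-1603) = -303/19*(-1603) = 485709/19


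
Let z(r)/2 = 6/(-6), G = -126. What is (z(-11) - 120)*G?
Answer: 15372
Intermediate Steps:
z(r) = -2 (z(r) = 2*(6/(-6)) = 2*(6*(-⅙)) = 2*(-1) = -2)
(z(-11) - 120)*G = (-2 - 120)*(-126) = -122*(-126) = 15372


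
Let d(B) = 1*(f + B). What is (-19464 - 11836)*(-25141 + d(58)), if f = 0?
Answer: 785097900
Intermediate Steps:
d(B) = B (d(B) = 1*(0 + B) = 1*B = B)
(-19464 - 11836)*(-25141 + d(58)) = (-19464 - 11836)*(-25141 + 58) = -31300*(-25083) = 785097900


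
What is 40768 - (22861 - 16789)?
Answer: 34696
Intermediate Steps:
40768 - (22861 - 16789) = 40768 - 1*6072 = 40768 - 6072 = 34696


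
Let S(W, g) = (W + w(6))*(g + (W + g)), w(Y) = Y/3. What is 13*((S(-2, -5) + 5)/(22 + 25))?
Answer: 65/47 ≈ 1.3830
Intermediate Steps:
w(Y) = Y/3 (w(Y) = Y*(⅓) = Y/3)
S(W, g) = (2 + W)*(W + 2*g) (S(W, g) = (W + (⅓)*6)*(g + (W + g)) = (W + 2)*(W + 2*g) = (2 + W)*(W + 2*g))
13*((S(-2, -5) + 5)/(22 + 25)) = 13*((((-2)² + 2*(-2) + 4*(-5) + 2*(-2)*(-5)) + 5)/(22 + 25)) = 13*(((4 - 4 - 20 + 20) + 5)/47) = 13*((0 + 5)*(1/47)) = 13*(5*(1/47)) = 13*(5/47) = 65/47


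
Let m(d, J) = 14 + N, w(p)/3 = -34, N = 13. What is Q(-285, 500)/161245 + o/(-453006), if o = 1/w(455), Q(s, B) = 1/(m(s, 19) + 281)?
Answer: 704927/16873384020570 ≈ 4.1777e-8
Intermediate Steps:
w(p) = -102 (w(p) = 3*(-34) = -102)
m(d, J) = 27 (m(d, J) = 14 + 13 = 27)
Q(s, B) = 1/308 (Q(s, B) = 1/(27 + 281) = 1/308)
o = -1/102 (o = 1/(-102) = -1/102 ≈ -0.0098039)
Q(-285, 500)/161245 + o/(-453006) = (1/308)/161245 - 1/102/(-453006) = (1/308)*(1/161245) - 1/102*(-1/453006) = 1/49663460 + 1/46206612 = 704927/16873384020570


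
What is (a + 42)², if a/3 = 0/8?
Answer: 1764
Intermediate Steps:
a = 0 (a = 3*(0/8) = 3*(0*(⅛)) = 3*0 = 0)
(a + 42)² = (0 + 42)² = 42² = 1764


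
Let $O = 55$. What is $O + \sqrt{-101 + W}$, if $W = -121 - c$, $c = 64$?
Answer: $55 + i \sqrt{286} \approx 55.0 + 16.912 i$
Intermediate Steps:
$W = -185$ ($W = -121 - 64 = -185$)
$O + \sqrt{-101 + W} = 55 + \sqrt{-101 - 185} = 55 + \sqrt{-286} = 55 + i \sqrt{286}$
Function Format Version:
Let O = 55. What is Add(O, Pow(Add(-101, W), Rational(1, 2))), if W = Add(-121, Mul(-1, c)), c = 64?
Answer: Add(55, Mul(I, Pow(286, Rational(1, 2)))) ≈ Add(55.000, Mul(16.912, I))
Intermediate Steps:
W = -185 (W = Add(-121, Mul(-1, 64)) = Add(-121, -64) = -185)
Add(O, Pow(Add(-101, W), Rational(1, 2))) = Add(55, Pow(Add(-101, -185), Rational(1, 2))) = Add(55, Pow(-286, Rational(1, 2))) = Add(55, Mul(I, Pow(286, Rational(1, 2))))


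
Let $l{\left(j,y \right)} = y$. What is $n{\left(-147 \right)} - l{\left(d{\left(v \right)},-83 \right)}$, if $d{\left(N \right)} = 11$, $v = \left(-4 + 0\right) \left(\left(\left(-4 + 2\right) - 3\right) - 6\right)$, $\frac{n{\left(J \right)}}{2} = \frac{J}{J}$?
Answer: $85$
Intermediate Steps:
$n{\left(J \right)} = 2$ ($n{\left(J \right)} = 2 \frac{J}{J} = 2 \cdot 1 = 2$)
$v = 44$ ($v = - 4 \left(\left(-2 - 3\right) - 6\right) = - 4 \left(-5 - 6\right) = \left(-4\right) \left(-11\right) = 44$)
$n{\left(-147 \right)} - l{\left(d{\left(v \right)},-83 \right)} = 2 - -83 = 2 + 83 = 85$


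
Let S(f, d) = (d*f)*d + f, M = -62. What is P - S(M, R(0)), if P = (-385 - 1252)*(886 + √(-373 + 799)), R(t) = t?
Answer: -1450320 - 1637*√426 ≈ -1.4841e+6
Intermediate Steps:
S(f, d) = f + f*d² (S(f, d) = f*d² + f = f + f*d²)
P = -1450382 - 1637*√426 (P = -1637*(886 + √426) = -1450382 - 1637*√426 ≈ -1.4842e+6)
P - S(M, R(0)) = (-1450382 - 1637*√426) - (-62)*(1 + 0²) = (-1450382 - 1637*√426) - (-62)*(1 + 0) = (-1450382 - 1637*√426) - (-62) = (-1450382 - 1637*√426) - 1*(-62) = (-1450382 - 1637*√426) + 62 = -1450320 - 1637*√426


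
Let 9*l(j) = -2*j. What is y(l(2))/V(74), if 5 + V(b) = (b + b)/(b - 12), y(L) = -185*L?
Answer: -22940/729 ≈ -31.468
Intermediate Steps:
l(j) = -2*j/9 (l(j) = (-2*j)/9 = -2*j/9)
V(b) = -5 + 2*b/(-12 + b) (V(b) = -5 + (b + b)/(b - 12) = -5 + (2*b)/(-12 + b) = -5 + 2*b/(-12 + b))
y(l(2))/V(74) = (-(-370)*2/9)/((3*(20 - 1*74)/(-12 + 74))) = (-185*(-4/9))/((3*(20 - 74)/62)) = 740/(9*((3*(1/62)*(-54)))) = 740/(9*(-81/31)) = (740/9)*(-31/81) = -22940/729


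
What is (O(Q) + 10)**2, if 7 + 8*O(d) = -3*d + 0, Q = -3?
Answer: 1681/16 ≈ 105.06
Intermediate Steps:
O(d) = -7/8 - 3*d/8 (O(d) = -7/8 + (-3*d + 0)/8 = -7/8 + (-3*d)/8 = -7/8 - 3*d/8)
(O(Q) + 10)**2 = ((-7/8 - 3/8*(-3)) + 10)**2 = ((-7/8 + 9/8) + 10)**2 = (1/4 + 10)**2 = (41/4)**2 = 1681/16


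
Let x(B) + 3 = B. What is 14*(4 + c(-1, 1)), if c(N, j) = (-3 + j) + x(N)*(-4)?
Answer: 252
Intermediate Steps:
x(B) = -3 + B
c(N, j) = 9 + j - 4*N (c(N, j) = (-3 + j) + (-3 + N)*(-4) = (-3 + j) + (12 - 4*N) = 9 + j - 4*N)
14*(4 + c(-1, 1)) = 14*(4 + (9 + 1 - 4*(-1))) = 14*(4 + (9 + 1 + 4)) = 14*(4 + 14) = 14*18 = 252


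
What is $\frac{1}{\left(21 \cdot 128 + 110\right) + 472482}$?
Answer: $\frac{1}{475280} \approx 2.104 \cdot 10^{-6}$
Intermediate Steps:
$\frac{1}{\left(21 \cdot 128 + 110\right) + 472482} = \frac{1}{\left(2688 + 110\right) + 472482} = \frac{1}{2798 + 472482} = \frac{1}{475280}$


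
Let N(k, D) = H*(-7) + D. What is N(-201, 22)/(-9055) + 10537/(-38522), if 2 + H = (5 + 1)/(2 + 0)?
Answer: -19198073/69763342 ≈ -0.27519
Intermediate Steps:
H = 1 (H = -2 + (5 + 1)/(2 + 0) = -2 + 6/2 = -2 + 6*(½) = -2 + 3 = 1)
N(k, D) = -7 + D (N(k, D) = 1*(-7) + D = -7 + D)
N(-201, 22)/(-9055) + 10537/(-38522) = (-7 + 22)/(-9055) + 10537/(-38522) = 15*(-1/9055) + 10537*(-1/38522) = -3/1811 - 10537/38522 = -19198073/69763342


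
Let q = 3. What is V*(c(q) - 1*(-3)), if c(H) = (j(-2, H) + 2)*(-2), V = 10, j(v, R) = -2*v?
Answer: -90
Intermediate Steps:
c(H) = -12 (c(H) = (-2*(-2) + 2)*(-2) = (4 + 2)*(-2) = 6*(-2) = -12)
V*(c(q) - 1*(-3)) = 10*(-12 - 1*(-3)) = 10*(-12 + 3) = 10*(-9) = -90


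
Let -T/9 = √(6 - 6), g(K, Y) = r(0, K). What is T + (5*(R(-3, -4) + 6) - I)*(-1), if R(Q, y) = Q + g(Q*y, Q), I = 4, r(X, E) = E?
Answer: -71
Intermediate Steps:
g(K, Y) = K
R(Q, y) = Q + Q*y
T = 0 (T = -9*√(6 - 6) = -9*√0 = -9*0 = 0)
T + (5*(R(-3, -4) + 6) - I)*(-1) = 0 + (5*(-3*(1 - 4) + 6) - 1*4)*(-1) = 0 + (5*(-3*(-3) + 6) - 4)*(-1) = 0 + (5*(9 + 6) - 4)*(-1) = 0 + (5*15 - 4)*(-1) = 0 + (75 - 4)*(-1) = 0 + 71*(-1) = 0 - 71 = -71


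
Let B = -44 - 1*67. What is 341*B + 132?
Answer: -37719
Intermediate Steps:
B = -111 (B = -44 - 67 = -111)
341*B + 132 = 341*(-111) + 132 = -37851 + 132 = -37719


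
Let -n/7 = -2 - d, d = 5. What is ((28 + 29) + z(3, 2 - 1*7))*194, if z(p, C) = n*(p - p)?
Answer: 11058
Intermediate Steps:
n = 49 (n = -7*(-2 - 1*5) = -7*(-2 - 5) = -7*(-7) = 49)
z(p, C) = 0 (z(p, C) = 49*(p - p) = 49*0 = 0)
((28 + 29) + z(3, 2 - 1*7))*194 = ((28 + 29) + 0)*194 = (57 + 0)*194 = 57*194 = 11058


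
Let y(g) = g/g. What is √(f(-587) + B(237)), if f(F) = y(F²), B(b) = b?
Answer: √238 ≈ 15.427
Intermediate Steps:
y(g) = 1
f(F) = 1
√(f(-587) + B(237)) = √(1 + 237) = √238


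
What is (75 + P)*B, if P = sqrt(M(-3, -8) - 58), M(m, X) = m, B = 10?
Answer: 750 + 10*I*sqrt(61) ≈ 750.0 + 78.103*I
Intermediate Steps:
P = I*sqrt(61) (P = sqrt(-3 - 58) = sqrt(-61) = I*sqrt(61) ≈ 7.8102*I)
(75 + P)*B = (75 + I*sqrt(61))*10 = 750 + 10*I*sqrt(61)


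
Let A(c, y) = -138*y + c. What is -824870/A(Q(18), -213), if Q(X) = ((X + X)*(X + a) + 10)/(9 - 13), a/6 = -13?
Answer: -1649740/59863 ≈ -27.559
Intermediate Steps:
a = -78 (a = 6*(-13) = -78)
Q(X) = -5/2 - X*(-78 + X)/2 (Q(X) = ((X + X)*(X - 78) + 10)/(9 - 13) = ((2*X)*(-78 + X) + 10)/(-4) = (2*X*(-78 + X) + 10)*(-¼) = (10 + 2*X*(-78 + X))*(-¼) = -5/2 - X*(-78 + X)/2)
A(c, y) = c - 138*y
-824870/A(Q(18), -213) = -824870/((-5/2 + 39*18 - ½*18²) - 138*(-213)) = -824870/((-5/2 + 702 - ½*324) + 29394) = -824870/((-5/2 + 702 - 162) + 29394) = -824870/(1075/2 + 29394) = -824870/59863/2 = -824870*2/59863 = -1649740/59863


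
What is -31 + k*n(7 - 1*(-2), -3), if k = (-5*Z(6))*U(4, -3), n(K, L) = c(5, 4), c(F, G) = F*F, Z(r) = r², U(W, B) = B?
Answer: 13469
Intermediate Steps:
c(F, G) = F²
n(K, L) = 25 (n(K, L) = 5² = 25)
k = 540 (k = -5*6²*(-3) = -5*36*(-3) = -180*(-3) = 540)
-31 + k*n(7 - 1*(-2), -3) = -31 + 540*25 = -31 + 13500 = 13469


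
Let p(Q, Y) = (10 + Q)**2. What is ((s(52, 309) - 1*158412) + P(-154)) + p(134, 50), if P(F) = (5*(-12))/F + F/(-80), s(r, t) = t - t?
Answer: -424034951/3080 ≈ -1.3767e+5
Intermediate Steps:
s(r, t) = 0
P(F) = -60/F - F/80 (P(F) = -60/F + F*(-1/80) = -60/F - F/80)
((s(52, 309) - 1*158412) + P(-154)) + p(134, 50) = ((0 - 1*158412) + (-60/(-154) - 1/80*(-154))) + (10 + 134)**2 = ((0 - 158412) + (-60*(-1/154) + 77/40)) + 144**2 = (-158412 + (30/77 + 77/40)) + 20736 = (-158412 + 7129/3080) + 20736 = -487901831/3080 + 20736 = -424034951/3080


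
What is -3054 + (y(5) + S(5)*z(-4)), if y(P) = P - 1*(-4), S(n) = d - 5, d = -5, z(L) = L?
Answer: -3005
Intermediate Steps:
S(n) = -10 (S(n) = -5 - 5 = -10)
y(P) = 4 + P (y(P) = P + 4 = 4 + P)
-3054 + (y(5) + S(5)*z(-4)) = -3054 + ((4 + 5) - 10*(-4)) = -3054 + (9 + 40) = -3054 + 49 = -3005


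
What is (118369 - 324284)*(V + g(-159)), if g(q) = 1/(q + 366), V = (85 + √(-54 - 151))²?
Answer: -299223529015/207 - 35005550*I*√205 ≈ -1.4455e+9 - 5.012e+8*I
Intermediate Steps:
V = (85 + I*√205)² (V = (85 + √(-205))² = (85 + I*√205)² ≈ 7020.0 + 2434.0*I)
g(q) = 1/(366 + q)
(118369 - 324284)*(V + g(-159)) = (118369 - 324284)*((85 + I*√205)² + 1/(366 - 159)) = -205915*((85 + I*√205)² + 1/207) = -205915*(1/207 + (85 + I*√205)²) = -205915/207 - 205915*(85 + I*√205)²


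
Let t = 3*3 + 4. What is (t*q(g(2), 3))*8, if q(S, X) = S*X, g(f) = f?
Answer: 624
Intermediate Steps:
t = 13 (t = 9 + 4 = 13)
(t*q(g(2), 3))*8 = (13*(2*3))*8 = (13*6)*8 = 78*8 = 624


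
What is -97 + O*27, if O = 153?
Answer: 4034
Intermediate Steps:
-97 + O*27 = -97 + 153*27 = -97 + 4131 = 4034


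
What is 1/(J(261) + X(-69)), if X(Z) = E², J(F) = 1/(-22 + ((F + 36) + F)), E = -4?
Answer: 536/8577 ≈ 0.062493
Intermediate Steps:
J(F) = 1/(14 + 2*F) (J(F) = 1/(-22 + ((36 + F) + F)) = 1/(-22 + (36 + 2*F)) = 1/(14 + 2*F))
X(Z) = 16 (X(Z) = (-4)² = 16)
1/(J(261) + X(-69)) = 1/(1/(2*(7 + 261)) + 16) = 1/((½)/268 + 16) = 1/((½)*(1/268) + 16) = 1/(1/536 + 16) = 1/(8577/536) = 536/8577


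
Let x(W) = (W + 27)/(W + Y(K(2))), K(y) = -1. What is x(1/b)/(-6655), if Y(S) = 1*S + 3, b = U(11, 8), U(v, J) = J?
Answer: -217/113135 ≈ -0.0019181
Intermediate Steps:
b = 8
Y(S) = 3 + S (Y(S) = S + 3 = 3 + S)
x(W) = (27 + W)/(2 + W) (x(W) = (W + 27)/(W + (3 - 1)) = (27 + W)/(W + 2) = (27 + W)/(2 + W))
x(1/b)/(-6655) = ((27 + 1/8)/(2 + 1/8))/(-6655) = ((27 + ⅛)/(2 + ⅛))*(-1/6655) = ((217/8)/(17/8))*(-1/6655) = ((8/17)*(217/8))*(-1/6655) = (217/17)*(-1/6655) = -217/113135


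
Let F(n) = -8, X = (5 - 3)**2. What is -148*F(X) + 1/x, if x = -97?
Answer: 114847/97 ≈ 1184.0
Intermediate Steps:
X = 4 (X = 2**2 = 4)
-148*F(X) + 1/x = -148*(-8) + 1/(-97) = 1184 - 1/97 = 114847/97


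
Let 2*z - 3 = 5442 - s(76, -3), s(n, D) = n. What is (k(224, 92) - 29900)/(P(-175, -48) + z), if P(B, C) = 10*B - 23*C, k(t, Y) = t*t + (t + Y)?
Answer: 4576/453 ≈ 10.102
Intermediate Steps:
z = 5369/2 (z = 3/2 + (5442 - 1*76)/2 = 3/2 + (5442 - 76)/2 = 3/2 + (½)*5366 = 3/2 + 2683 = 5369/2 ≈ 2684.5)
k(t, Y) = Y + t + t² (k(t, Y) = t² + (Y + t) = Y + t + t²)
P(B, C) = -23*C + 10*B
(k(224, 92) - 29900)/(P(-175, -48) + z) = ((92 + 224 + 224²) - 29900)/((-23*(-48) + 10*(-175)) + 5369/2) = ((92 + 224 + 50176) - 29900)/((1104 - 1750) + 5369/2) = (50492 - 29900)/(-646 + 5369/2) = 20592/(4077/2) = 20592*(2/4077) = 4576/453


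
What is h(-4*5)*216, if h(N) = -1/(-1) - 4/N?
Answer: 1296/5 ≈ 259.20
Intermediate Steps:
h(N) = 1 - 4/N (h(N) = -1*(-1) - 4/N = 1 - 4/N)
h(-4*5)*216 = ((-4 - 4*5)/((-4*5)))*216 = ((-4 - 20)/(-20))*216 = -1/20*(-24)*216 = (6/5)*216 = 1296/5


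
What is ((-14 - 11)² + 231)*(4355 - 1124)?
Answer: 2765736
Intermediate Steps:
((-14 - 11)² + 231)*(4355 - 1124) = ((-25)² + 231)*3231 = (625 + 231)*3231 = 856*3231 = 2765736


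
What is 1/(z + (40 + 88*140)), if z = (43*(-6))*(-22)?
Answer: 1/18036 ≈ 5.5445e-5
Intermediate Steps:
z = 5676 (z = -258*(-22) = 5676)
1/(z + (40 + 88*140)) = 1/(5676 + (40 + 88*140)) = 1/(5676 + (40 + 12320)) = 1/(5676 + 12360) = 1/18036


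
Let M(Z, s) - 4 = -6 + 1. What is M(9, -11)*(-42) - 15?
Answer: 27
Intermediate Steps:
M(Z, s) = -1 (M(Z, s) = 4 + (-6 + 1) = 4 - 5 = -1)
M(9, -11)*(-42) - 15 = -1*(-42) - 15 = 42 - 15 = 27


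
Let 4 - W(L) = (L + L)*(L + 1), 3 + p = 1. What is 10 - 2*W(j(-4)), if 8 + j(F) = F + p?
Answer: 730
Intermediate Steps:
p = -2 (p = -3 + 1 = -2)
j(F) = -10 + F (j(F) = -8 + (F - 2) = -8 + (-2 + F) = -10 + F)
W(L) = 4 - 2*L*(1 + L) (W(L) = 4 - (L + L)*(L + 1) = 4 - 2*L*(1 + L))
10 - 2*W(j(-4)) = 10 - 2*(4 - 2*(-10 - 4) - 2*(-10 - 4)²) = 10 - 2*(4 - 2*(-14) - 2*(-14)²) = 10 - 2*(4 + 28 - 2*196) = 10 - 2*(4 + 28 - 392) = 10 - 2*(-360) = 10 + 720 = 730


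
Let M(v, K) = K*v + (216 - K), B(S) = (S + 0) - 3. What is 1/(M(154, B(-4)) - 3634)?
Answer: -1/4489 ≈ -0.00022277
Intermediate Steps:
B(S) = -3 + S (B(S) = S - 3 = -3 + S)
M(v, K) = 216 - K + K*v
1/(M(154, B(-4)) - 3634) = 1/((216 - (-3 - 4) + (-3 - 4)*154) - 3634) = 1/((216 - 1*(-7) - 7*154) - 3634) = 1/((216 + 7 - 1078) - 3634) = 1/(-855 - 3634) = 1/(-4489) = -1/4489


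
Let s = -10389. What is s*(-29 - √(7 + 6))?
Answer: 301281 + 10389*√13 ≈ 3.3874e+5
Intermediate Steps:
s*(-29 - √(7 + 6)) = -10389*(-29 - √(7 + 6)) = -10389*(-29 - √13) = 301281 + 10389*√13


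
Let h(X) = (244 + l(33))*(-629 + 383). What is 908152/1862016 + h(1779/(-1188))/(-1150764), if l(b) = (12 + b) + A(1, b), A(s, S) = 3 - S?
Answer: 12121928287/22320218544 ≈ 0.54309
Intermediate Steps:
l(b) = 15 (l(b) = (12 + b) + (3 - b) = 15)
h(X) = -63714 (h(X) = (244 + 15)*(-629 + 383) = 259*(-246) = -63714)
908152/1862016 + h(1779/(-1188))/(-1150764) = 908152/1862016 - 63714/(-1150764) = 908152*(1/1862016) - 63714*(-1/1150764) = 113519/232752 + 10619/191794 = 12121928287/22320218544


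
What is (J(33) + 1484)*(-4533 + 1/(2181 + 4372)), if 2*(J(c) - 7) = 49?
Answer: -45017545594/6553 ≈ -6.8698e+6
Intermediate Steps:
J(c) = 63/2 (J(c) = 7 + (1/2)*49 = 7 + 49/2 = 63/2)
(J(33) + 1484)*(-4533 + 1/(2181 + 4372)) = (63/2 + 1484)*(-4533 + 1/(2181 + 4372)) = 3031*(-4533 + 1/6553)/2 = (3031/2)*(-29704748/6553) = -45017545594/6553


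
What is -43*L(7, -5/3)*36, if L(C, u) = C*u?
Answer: 18060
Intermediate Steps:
-43*L(7, -5/3)*36 = -301*(-5/3)*36 = -301*(-5*⅓)*36 = -301*(-5)/3*36 = -43*(-35/3)*36 = (1505/3)*36 = 18060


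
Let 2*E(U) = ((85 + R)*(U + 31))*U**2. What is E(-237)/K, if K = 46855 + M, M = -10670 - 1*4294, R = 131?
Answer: -1249647912/31891 ≈ -39185.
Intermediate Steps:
M = -14964 (M = -10670 - 4294 = -14964)
K = 31891 (K = 46855 - 14964 = 31891)
E(U) = U**2*(6696 + 216*U)/2 (E(U) = (((85 + 131)*(U + 31))*U**2)/2 = ((216*(31 + U))*U**2)/2 = ((6696 + 216*U)*U**2)/2 = (U**2*(6696 + 216*U))/2 = U**2*(6696 + 216*U)/2)
E(-237)/K = (108*(-237)**2*(31 - 237))/31891 = (108*56169*(-206))*(1/31891) = -1249647912*1/31891 = -1249647912/31891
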